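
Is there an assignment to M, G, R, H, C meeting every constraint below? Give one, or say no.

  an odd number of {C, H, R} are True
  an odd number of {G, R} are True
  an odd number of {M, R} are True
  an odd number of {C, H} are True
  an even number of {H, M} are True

M=T, G=T, R=F, H=T, C=F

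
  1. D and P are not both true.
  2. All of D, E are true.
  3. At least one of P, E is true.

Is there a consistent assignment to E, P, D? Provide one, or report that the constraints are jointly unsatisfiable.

E = True, P = False, D = True

  (1) D=T, P=F — not both ✓
  (2) {D, E}: all 2 true ✓
  (3) {P, E}: 1 true — at least one ✓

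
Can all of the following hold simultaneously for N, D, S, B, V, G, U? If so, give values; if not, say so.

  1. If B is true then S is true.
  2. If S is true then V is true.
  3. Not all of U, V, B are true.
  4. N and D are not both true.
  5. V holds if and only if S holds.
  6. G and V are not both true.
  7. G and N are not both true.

N=F; D=F; S=F; B=F; V=F; G=T; U=F

  (1) B=F ⇒ S: vacuous ✓
  (2) S=F ⇒ V: vacuous ✓
  (3) {U, V, B}: 0/3 true — not all ✓
  (4) N=F, D=F — not both ✓
  (5) V=F, S=F — same ✓
  (6) G=T, V=F — not both ✓
  (7) G=T, N=F — not both ✓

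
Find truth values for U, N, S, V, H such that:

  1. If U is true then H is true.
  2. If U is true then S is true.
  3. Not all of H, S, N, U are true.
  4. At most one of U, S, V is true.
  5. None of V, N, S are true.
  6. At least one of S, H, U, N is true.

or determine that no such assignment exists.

U=F; N=F; S=F; V=F; H=T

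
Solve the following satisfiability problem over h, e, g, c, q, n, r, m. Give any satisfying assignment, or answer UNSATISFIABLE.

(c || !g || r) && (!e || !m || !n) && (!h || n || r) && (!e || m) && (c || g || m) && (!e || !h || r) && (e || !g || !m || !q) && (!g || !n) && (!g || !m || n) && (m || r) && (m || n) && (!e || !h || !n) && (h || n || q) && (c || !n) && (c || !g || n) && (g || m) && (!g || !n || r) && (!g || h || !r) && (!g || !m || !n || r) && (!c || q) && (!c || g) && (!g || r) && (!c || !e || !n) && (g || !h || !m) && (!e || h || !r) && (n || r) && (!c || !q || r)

Set h = False.
Set e = False.
Try g = True:
  (!g || !n) forces n = False.
  (!g || !m || n) forces m = False.
  clause (m || n) is falsified — backtrack.
So g = False.
  then (g || m) forces m = True.
  then (!c || g) forces c = False.
  then (c || !n) forces n = False.
  then (n || r) forces r = True.
  then (h || n || q) forces q = True.
All clauses satisfied.

h: False, e: False, g: False, c: False, q: True, n: False, r: True, m: True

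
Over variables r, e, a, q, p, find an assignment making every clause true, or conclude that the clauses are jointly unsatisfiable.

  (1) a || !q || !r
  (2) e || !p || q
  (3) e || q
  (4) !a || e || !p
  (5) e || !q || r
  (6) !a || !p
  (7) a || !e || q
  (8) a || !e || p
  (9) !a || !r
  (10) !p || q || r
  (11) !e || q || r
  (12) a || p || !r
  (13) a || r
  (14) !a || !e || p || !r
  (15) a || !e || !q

r=F, e=T, a=T, q=T, p=F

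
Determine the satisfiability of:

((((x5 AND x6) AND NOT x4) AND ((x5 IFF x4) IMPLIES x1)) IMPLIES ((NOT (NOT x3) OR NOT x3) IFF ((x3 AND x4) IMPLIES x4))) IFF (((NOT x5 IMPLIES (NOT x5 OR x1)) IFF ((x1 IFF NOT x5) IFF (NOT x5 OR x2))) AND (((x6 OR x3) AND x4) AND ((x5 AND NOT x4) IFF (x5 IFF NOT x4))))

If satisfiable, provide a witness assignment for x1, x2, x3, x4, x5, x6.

x1 = True, x2 = False, x3 = False, x4 = True, x5 = True, x6 = True

  ((((x5 AND x6) AND NOT x4) AND ((x5 IFF x4) IMPLIES x1)) IMPLIES ((NOT (NOT x3) OR NOT x3) IFF ((x3 AND x4) IMPLIES x4))) IFF (((NOT x5 IMPLIES (NOT x5 OR x1)) IFF ((x1 IFF NOT x5) IFF (NOT x5 OR x2))) AND (((x6 OR x3) AND x4) AND ((x5 AND NOT x4) IFF (x5 IFF NOT x4)))) = True
    (((x5 AND x6) AND NOT x4) AND ((x5 IFF x4) IMPLIES x1)) IMPLIES ((NOT (NOT x3) OR NOT x3) IFF ((x3 AND x4) IMPLIES x4)) = True
      ((x5 AND x6) AND NOT x4) AND ((x5 IFF x4) IMPLIES x1) = False
        (x5 AND x6) AND NOT x4 = False
          x5 AND x6 = True
          NOT x4 = False
        (x5 IFF x4) IMPLIES x1 = True
          x5 IFF x4 = True
      (NOT (NOT x3) OR NOT x3) IFF ((x3 AND x4) IMPLIES x4) = True
        NOT (NOT x3) OR NOT x3 = True
          NOT (NOT x3) = False
            NOT x3 = True
          NOT x3 = True
        (x3 AND x4) IMPLIES x4 = True
          x3 AND x4 = False
    ((NOT x5 IMPLIES (NOT x5 OR x1)) IFF ((x1 IFF NOT x5) IFF (NOT x5 OR x2))) AND (((x6 OR x3) AND x4) AND ((x5 AND NOT x4) IFF (x5 IFF NOT x4))) = True
      (NOT x5 IMPLIES (NOT x5 OR x1)) IFF ((x1 IFF NOT x5) IFF (NOT x5 OR x2)) = True
        NOT x5 IMPLIES (NOT x5 OR x1) = True
          NOT x5 = False
          NOT x5 OR x1 = True
            NOT x5 = False
        (x1 IFF NOT x5) IFF (NOT x5 OR x2) = True
          x1 IFF NOT x5 = False
            NOT x5 = False
          NOT x5 OR x2 = False
            NOT x5 = False
      ((x6 OR x3) AND x4) AND ((x5 AND NOT x4) IFF (x5 IFF NOT x4)) = True
        (x6 OR x3) AND x4 = True
          x6 OR x3 = True
        (x5 AND NOT x4) IFF (x5 IFF NOT x4) = True
          x5 AND NOT x4 = False
            NOT x4 = False
          x5 IFF NOT x4 = False
            NOT x4 = False
The formula evaluates to True.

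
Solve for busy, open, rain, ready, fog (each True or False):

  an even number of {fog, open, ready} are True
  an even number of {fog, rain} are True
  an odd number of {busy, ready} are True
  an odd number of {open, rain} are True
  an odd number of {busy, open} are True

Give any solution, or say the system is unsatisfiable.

busy: False, open: True, rain: False, ready: True, fog: False

{fog, open, ready}: 2 true → even ✓
{fog, rain}: 0 true → even ✓
{busy, ready}: 1 true → odd ✓
{open, rain}: 1 true → odd ✓
{busy, open}: 1 true → odd ✓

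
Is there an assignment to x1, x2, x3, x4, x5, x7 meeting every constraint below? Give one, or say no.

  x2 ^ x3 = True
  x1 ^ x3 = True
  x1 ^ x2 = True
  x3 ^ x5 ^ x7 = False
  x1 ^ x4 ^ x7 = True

UNSATISFIABLE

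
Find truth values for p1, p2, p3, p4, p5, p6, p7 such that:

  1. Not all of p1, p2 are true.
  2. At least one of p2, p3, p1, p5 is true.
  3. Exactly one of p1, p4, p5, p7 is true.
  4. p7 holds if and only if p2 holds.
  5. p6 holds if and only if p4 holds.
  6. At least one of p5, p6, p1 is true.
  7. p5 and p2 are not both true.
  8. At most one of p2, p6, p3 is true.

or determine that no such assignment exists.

p1: True; p2: False; p3: True; p4: False; p5: False; p6: False; p7: False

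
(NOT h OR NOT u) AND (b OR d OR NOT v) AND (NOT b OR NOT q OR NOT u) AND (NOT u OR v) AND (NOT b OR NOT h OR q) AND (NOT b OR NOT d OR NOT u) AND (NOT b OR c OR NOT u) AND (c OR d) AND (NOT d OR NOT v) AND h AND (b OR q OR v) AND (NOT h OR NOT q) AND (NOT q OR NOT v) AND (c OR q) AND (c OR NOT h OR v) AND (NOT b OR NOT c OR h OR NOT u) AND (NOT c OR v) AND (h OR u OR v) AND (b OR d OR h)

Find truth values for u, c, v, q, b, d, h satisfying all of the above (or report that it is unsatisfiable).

UNSATISFIABLE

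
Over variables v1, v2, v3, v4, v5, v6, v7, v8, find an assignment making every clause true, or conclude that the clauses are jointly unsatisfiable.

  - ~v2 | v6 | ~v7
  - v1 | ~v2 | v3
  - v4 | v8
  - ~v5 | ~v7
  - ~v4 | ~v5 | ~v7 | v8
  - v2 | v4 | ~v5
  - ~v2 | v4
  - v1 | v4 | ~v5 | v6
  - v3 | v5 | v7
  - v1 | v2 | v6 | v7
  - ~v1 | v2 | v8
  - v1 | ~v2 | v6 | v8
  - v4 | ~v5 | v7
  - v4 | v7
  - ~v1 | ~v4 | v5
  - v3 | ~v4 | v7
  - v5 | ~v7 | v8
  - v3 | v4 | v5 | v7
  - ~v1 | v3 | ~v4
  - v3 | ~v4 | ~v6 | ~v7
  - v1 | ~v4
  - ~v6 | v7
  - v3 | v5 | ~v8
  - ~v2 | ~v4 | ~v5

v1: True, v2: False, v3: True, v4: False, v5: False, v6: False, v7: True, v8: True

Set v1 = True.
Set v2 = False.
  then (~v1 | v2 | v8) forces v8 = True.
Try v3 = False:
  (~v1 | v3 | ~v4) forces v4 = False.
  (v2 | v4 | ~v5) forces v5 = False.
  clause (v3 | v5 | ~v8) is falsified — backtrack.
So v3 = True.
Set v4 = False.
  then (v2 | v4 | ~v5) forces v5 = False.
  then (v4 | v7) forces v7 = True.
Set v6 = False.
All clauses satisfied.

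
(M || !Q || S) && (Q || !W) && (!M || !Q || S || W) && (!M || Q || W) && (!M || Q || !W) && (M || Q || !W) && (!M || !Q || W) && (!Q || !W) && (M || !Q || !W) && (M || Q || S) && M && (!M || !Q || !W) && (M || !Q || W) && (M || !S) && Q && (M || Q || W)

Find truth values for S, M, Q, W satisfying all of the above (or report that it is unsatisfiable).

Case M = True:
  (Q) forces Q = True.
  (!M || !Q || W) forces W = True.
  Clause (!Q || !W) is falsified — contradiction.
Case M = False:
  Clause (M) is falsified — contradiction.
Both cases fail, so the formula is unsatisfiable.

No satisfying assignment exists.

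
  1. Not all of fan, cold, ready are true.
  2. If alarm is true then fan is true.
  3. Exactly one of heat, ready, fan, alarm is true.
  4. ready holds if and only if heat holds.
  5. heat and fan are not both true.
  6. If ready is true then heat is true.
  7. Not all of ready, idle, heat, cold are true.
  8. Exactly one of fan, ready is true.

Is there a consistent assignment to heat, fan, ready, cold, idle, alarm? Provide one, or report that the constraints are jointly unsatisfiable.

heat=F; fan=T; ready=F; cold=T; idle=F; alarm=F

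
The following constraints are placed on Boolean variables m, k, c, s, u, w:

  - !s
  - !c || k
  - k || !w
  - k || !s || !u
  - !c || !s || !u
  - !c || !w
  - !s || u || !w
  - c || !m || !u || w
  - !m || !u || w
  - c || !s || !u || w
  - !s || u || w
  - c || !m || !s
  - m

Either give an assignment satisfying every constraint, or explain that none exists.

m = True; k = False; c = False; s = False; u = False; w = False

Unit clause (!s) forces s = False.
Unit clause (m) forces m = True.
Set k = False.
  then (!c || k) forces c = False.
  then (k || !w) forces w = False.
  then (c || !m || !u || w) forces u = False.
All clauses satisfied.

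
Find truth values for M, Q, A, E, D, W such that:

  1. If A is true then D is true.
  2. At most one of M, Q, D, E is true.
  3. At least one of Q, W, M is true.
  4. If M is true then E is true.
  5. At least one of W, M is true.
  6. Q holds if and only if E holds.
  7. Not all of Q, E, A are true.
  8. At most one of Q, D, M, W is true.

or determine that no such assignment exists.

M: False; Q: False; A: False; E: False; D: False; W: True

  (1) A=F ⇒ D: vacuous ✓
  (2) {M, Q, D, E}: 0 true — at most one ✓
  (3) {Q, W, M}: 1 true — at least one ✓
  (4) M=F ⇒ E: vacuous ✓
  (5) {W, M}: 1 true — at least one ✓
  (6) Q=F, E=F — same ✓
  (7) {Q, E, A}: 0/3 true — not all ✓
  (8) {Q, D, M, W}: 1 true — at most one ✓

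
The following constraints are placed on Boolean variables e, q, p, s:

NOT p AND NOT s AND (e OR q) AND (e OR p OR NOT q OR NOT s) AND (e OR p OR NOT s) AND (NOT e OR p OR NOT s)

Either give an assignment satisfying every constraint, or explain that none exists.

e = True, q = False, p = False, s = False

Unit clause (NOT p) forces p = False.
Unit clause (NOT s) forces s = False.
Set e = True.
Set q = False.
Check each clause:
  (NOT p): NOT p holds.
  (NOT s): NOT s holds.
  (e OR q): e holds.
  (e OR p OR NOT q OR NOT s): e holds.
  (e OR p OR NOT s): e holds.
  (NOT e OR p OR NOT s): NOT s holds.
All clauses satisfied.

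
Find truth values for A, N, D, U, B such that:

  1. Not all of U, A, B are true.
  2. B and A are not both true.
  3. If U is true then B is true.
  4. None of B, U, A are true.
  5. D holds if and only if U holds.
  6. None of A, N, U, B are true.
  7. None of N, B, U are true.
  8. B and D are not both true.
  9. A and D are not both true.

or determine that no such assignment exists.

A=F, N=F, D=F, U=F, B=F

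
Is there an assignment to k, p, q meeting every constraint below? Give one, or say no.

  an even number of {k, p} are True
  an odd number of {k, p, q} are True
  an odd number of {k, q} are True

k = False, p = False, q = True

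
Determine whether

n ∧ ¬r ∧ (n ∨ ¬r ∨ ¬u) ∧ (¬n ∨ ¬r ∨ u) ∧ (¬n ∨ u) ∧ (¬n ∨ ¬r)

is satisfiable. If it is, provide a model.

Unit clause (n) forces n = True.
Unit clause (¬r) forces r = False.
In (¬n ∨ u) only u is left, so u = True.
All clauses satisfied.

n = True; r = False; u = True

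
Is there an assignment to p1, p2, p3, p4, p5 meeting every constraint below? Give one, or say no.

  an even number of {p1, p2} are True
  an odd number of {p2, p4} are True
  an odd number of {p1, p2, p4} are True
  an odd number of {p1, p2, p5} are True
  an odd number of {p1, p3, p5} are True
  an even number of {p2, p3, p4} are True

Adding constraints 1, 3, 4, 5, 6 mod 2: every variable appears an even number of times on the left, so the left side is 0.
But the right sides sum to 1 (mod 2). 0 ≠ 1 — the system is inconsistent.

Unsatisfiable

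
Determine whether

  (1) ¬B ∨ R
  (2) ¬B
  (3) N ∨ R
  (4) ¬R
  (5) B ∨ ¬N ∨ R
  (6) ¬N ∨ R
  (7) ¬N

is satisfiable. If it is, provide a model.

Unsatisfiable — no assignment works.

Case B = True:
  Clause (¬B) is falsified — contradiction.
Case B = False:
  (¬R) forces R = False.
  (N ∨ R) forces N = True.
  Clause (B ∨ ¬N ∨ R) is falsified — contradiction.
Both cases fail, so the formula is unsatisfiable.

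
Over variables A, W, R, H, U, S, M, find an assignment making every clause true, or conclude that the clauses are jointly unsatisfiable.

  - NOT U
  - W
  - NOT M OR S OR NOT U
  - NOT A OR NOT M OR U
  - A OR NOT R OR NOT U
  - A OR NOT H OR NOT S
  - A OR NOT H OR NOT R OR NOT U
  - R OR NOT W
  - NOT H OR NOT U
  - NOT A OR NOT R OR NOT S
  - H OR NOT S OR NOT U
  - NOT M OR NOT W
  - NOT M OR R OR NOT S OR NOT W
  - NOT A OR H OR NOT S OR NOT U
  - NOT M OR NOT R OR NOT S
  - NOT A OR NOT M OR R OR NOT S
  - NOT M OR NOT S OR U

A: False, W: True, R: True, H: False, U: False, S: False, M: False

Unit clause (NOT U) forces U = False.
Unit clause (W) forces W = True.
In (R OR NOT W) only R is left, so R = True.
In (NOT M OR NOT W) only NOT M is left, so M = False.
Set A = False.
Set H = False.
Set S = False.
All clauses satisfied.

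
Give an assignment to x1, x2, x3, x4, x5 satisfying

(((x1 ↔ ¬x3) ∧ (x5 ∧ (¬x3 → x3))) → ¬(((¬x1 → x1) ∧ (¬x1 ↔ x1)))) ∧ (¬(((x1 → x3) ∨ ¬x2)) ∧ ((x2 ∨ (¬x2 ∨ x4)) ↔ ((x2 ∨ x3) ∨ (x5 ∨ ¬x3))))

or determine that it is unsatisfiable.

x1 = True, x2 = True, x3 = False, x4 = False, x5 = True

  ((x1 ↔ ¬x3) ∧ (x5 ∧ (¬x3 → x3))) → ¬(((¬x1 → x1) ∧ (¬x1 ↔ x1))) = True
    (x1 ↔ ¬x3) ∧ (x5 ∧ (¬x3 → x3)) = False
      x1 ↔ ¬x3 = True
        ¬x3 = True
      x5 ∧ (¬x3 → x3) = False
        ¬x3 → x3 = False
          ¬x3 = True
    ¬(((¬x1 → x1) ∧ (¬x1 ↔ x1))) = True
      (¬x1 → x1) ∧ (¬x1 ↔ x1) = False
        ¬x1 → x1 = True
          ¬x1 = False
        ¬x1 ↔ x1 = False
          ¬x1 = False
  ¬(((x1 → x3) ∨ ¬x2)) ∧ ((x2 ∨ (¬x2 ∨ x4)) ↔ ((x2 ∨ x3) ∨ (x5 ∨ ¬x3))) = True
    ¬(((x1 → x3) ∨ ¬x2)) = True
      (x1 → x3) ∨ ¬x2 = False
        x1 → x3 = False
        ¬x2 = False
    (x2 ∨ (¬x2 ∨ x4)) ↔ ((x2 ∨ x3) ∨ (x5 ∨ ¬x3)) = True
      x2 ∨ (¬x2 ∨ x4) = True
        ¬x2 ∨ x4 = False
          ¬x2 = False
      (x2 ∨ x3) ∨ (x5 ∨ ¬x3) = True
        x2 ∨ x3 = True
        x5 ∨ ¬x3 = True
          ¬x3 = True
Both conjuncts True, so the formula holds.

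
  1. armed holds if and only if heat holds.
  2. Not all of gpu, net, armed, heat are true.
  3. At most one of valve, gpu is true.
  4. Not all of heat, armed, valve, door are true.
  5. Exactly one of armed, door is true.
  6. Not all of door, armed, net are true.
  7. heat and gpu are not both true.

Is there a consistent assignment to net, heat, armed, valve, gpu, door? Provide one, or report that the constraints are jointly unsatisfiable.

net = False; heat = False; armed = False; valve = False; gpu = False; door = True

  (1) armed=F, heat=F — same ✓
  (2) {gpu, net, armed, heat}: 0/4 true — not all ✓
  (3) {valve, gpu}: 0 true — at most one ✓
  (4) {heat, armed, valve, door}: 1/4 true — not all ✓
  (5) {armed, door}: 1 true — exactly one ✓
  (6) {door, armed, net}: 1/3 true — not all ✓
  (7) heat=F, gpu=F — not both ✓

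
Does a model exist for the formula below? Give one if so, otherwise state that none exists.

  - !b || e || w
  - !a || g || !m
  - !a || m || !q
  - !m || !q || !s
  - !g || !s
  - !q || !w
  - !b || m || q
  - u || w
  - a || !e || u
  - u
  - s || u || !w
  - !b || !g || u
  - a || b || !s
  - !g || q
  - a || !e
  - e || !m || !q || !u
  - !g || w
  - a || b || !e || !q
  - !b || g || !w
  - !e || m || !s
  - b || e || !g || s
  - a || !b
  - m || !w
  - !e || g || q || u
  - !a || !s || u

w = True, u = True, b = False, a = False, m = True, e = False, q = False, s = False, g = False

Unit clause (u) forces u = True.
Set w = True.
  then (!q || !w) forces q = False.
  then (!g || q) forces g = False.
  then (!b || g || !w) forces b = False.
  then (m || !w) forces m = True.
  then (!a || g || !m) forces a = False.
  then (a || b || !s) forces s = False.
  then (a || !e) forces e = False.
All clauses satisfied.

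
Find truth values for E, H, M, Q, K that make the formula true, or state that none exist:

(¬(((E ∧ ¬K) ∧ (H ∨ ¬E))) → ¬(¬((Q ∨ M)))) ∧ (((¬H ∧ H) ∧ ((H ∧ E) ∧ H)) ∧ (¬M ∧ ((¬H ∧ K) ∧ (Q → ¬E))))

Case H = True: the conjunct ¬H is False.
Case H = False: the conjunct H is False.
Both cases fail — unsatisfiable.

Unsatisfiable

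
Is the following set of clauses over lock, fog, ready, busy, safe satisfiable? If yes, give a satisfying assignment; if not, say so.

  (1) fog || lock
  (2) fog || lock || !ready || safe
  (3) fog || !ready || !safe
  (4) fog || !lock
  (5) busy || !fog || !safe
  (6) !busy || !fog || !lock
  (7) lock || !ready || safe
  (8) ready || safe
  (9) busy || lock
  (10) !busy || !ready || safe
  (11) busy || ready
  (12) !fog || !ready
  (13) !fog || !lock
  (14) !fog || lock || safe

Try lock = True:
  (fog || !lock) forces fog = True.
  clause (!fog || !lock) is falsified — backtrack.
So lock = False.
  then (fog || lock) forces fog = True.
  then (busy || lock) forces busy = True.
  then (!fog || !ready) forces ready = False.
  then (!fog || lock || safe) forces safe = True.
All clauses satisfied.

lock = False; fog = True; ready = False; busy = True; safe = True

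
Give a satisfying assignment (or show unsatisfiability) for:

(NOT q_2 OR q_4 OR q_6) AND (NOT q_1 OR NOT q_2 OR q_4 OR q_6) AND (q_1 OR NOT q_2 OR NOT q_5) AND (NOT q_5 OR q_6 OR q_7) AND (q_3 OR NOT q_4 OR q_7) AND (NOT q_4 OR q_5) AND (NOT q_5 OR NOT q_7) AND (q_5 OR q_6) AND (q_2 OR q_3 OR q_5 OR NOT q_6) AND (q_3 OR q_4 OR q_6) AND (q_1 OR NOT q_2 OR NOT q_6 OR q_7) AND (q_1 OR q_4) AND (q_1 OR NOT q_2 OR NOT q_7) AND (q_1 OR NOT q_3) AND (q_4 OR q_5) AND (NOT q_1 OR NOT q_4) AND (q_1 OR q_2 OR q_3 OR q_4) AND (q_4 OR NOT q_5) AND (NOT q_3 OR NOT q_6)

Unsatisfiable

Case q_5 = True:
  (NOT q_5 OR NOT q_7) forces q_7 = False.
  (NOT q_5 OR q_6 OR q_7) forces q_6 = True.
  (q_4 OR NOT q_5) forces q_4 = True.
  (q_3 OR NOT q_4 OR q_7) forces q_3 = True.
  Clause (NOT q_3 OR NOT q_6) is falsified — contradiction.
Case q_5 = False:
  (NOT q_4 OR q_5) forces q_4 = False.
  Clause (q_4 OR q_5) is falsified — contradiction.
Both cases fail, so the formula is unsatisfiable.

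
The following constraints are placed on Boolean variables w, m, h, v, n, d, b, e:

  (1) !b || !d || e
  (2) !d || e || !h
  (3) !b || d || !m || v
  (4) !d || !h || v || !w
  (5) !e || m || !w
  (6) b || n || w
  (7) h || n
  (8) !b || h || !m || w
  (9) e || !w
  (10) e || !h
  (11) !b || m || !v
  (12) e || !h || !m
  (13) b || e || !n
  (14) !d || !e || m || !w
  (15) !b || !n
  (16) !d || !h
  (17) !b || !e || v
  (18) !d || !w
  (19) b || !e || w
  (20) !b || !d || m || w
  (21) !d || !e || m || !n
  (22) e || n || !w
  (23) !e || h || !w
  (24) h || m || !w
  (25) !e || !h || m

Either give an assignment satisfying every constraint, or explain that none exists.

w = False, m = True, h = True, v = True, n = False, d = False, b = True, e = True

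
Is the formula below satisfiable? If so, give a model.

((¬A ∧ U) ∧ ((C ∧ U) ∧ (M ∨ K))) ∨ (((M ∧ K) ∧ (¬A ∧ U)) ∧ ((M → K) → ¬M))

U: True, K: True, M: False, C: True, A: False

  ((¬A ∧ U) ∧ ((C ∧ U) ∧ (M ∨ K))) ∨ (((M ∧ K) ∧ (¬A ∧ U)) ∧ ((M → K) → ¬M)) = True
    (¬A ∧ U) ∧ ((C ∧ U) ∧ (M ∨ K)) = True
      ¬A ∧ U = True
        ¬A = True
      (C ∧ U) ∧ (M ∨ K) = True
        C ∧ U = True
        M ∨ K = True
    ((M ∧ K) ∧ (¬A ∧ U)) ∧ ((M → K) → ¬M) = False
      (M ∧ K) ∧ (¬A ∧ U) = False
        M ∧ K = False
        ¬A ∧ U = True
          ¬A = True
      (M → K) → ¬M = True
        M → K = True
        ¬M = True
The formula evaluates to True.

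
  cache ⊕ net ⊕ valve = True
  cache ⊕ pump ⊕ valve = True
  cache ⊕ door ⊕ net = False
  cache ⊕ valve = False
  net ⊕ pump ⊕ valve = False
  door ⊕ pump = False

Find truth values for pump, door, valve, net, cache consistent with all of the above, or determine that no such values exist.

pump = True; door = True; valve = False; net = True; cache = False

cache ⊕ net ⊕ valve = F ⊕ T ⊕ F = True ✓
cache ⊕ pump ⊕ valve = F ⊕ T ⊕ F = True ✓
cache ⊕ door ⊕ net = F ⊕ T ⊕ T = False ✓
cache ⊕ valve = F ⊕ F = False ✓
net ⊕ pump ⊕ valve = T ⊕ T ⊕ F = False ✓
door ⊕ pump = T ⊕ T = False ✓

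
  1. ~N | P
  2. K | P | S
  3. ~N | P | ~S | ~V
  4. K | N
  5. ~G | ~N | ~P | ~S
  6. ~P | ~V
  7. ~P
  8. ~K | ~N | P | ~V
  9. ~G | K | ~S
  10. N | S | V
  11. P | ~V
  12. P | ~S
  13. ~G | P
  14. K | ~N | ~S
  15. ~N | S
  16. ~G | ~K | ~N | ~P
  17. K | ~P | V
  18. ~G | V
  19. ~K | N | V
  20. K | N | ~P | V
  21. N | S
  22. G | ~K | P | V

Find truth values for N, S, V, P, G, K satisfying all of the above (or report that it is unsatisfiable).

Case S = True:
  (~P) forces P = False.
  Clause (P | ~S) is falsified — contradiction.
Case S = False:
  (~P) forces P = False.
  (~N | P) forces N = False.
  Clause (N | S) is falsified — contradiction.
Both cases fail, so the formula is unsatisfiable.

UNSATISFIABLE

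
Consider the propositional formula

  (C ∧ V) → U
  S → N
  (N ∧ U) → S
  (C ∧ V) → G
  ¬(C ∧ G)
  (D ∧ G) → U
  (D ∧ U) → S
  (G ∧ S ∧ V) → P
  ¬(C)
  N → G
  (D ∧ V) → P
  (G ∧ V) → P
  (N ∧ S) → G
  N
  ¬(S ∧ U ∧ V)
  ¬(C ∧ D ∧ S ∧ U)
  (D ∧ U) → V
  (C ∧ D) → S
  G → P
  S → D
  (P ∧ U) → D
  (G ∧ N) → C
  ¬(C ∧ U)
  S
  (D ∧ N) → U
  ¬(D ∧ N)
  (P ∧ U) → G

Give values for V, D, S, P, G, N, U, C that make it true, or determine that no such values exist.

The formula is unsatisfiable.

Case D = True:
  (¬D ∨ ¬N) forces N = False.
  Clause (N) is falsified — contradiction.
Case D = False:
  (D ∨ ¬S) forces S = False.
  Clause (S) is falsified — contradiction.
Both cases fail, so the formula is unsatisfiable.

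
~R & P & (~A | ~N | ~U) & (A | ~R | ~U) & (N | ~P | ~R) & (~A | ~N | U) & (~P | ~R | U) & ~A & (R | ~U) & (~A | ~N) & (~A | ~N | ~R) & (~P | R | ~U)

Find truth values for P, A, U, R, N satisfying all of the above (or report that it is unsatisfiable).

Unit clause (~R) forces R = False.
Unit clause (P) forces P = True.
Unit clause (~A) forces A = False.
In (R | ~U) only ~U is left, so U = False.
Set N = False.
All clauses satisfied.

P=T, A=F, U=F, R=F, N=F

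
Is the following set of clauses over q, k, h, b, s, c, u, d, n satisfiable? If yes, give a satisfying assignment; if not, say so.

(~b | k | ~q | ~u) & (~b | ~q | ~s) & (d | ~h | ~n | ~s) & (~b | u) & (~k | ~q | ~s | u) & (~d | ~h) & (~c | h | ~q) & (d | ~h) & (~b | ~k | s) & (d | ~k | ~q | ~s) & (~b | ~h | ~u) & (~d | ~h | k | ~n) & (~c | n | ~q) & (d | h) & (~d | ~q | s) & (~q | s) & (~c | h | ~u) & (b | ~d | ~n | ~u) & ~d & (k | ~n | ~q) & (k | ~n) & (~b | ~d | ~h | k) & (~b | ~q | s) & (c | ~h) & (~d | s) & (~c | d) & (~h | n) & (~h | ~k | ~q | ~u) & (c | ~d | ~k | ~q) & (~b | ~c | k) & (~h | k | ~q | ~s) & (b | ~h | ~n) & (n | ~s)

Case d = True:
  Clause (~d) is falsified — contradiction.
Case d = False:
  (d | ~h) forces h = False.
  Clause (d | h) is falsified — contradiction.
Both cases fail, so the formula is unsatisfiable.

No satisfying assignment exists.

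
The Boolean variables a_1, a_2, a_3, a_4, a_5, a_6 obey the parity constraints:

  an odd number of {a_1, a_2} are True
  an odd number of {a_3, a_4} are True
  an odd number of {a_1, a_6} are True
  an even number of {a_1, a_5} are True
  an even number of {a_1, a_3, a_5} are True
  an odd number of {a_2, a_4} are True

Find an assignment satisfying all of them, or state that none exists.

a_1: True, a_2: False, a_3: False, a_4: True, a_5: True, a_6: False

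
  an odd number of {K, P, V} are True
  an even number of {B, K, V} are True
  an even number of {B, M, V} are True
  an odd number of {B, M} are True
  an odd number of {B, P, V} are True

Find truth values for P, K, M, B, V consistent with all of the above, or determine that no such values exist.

Unsatisfiable

Adding constraints 1, 2, 3, 4, 5 mod 2: every variable appears an even number of times on the left, so the left side is 0.
But the right sides sum to 1 (mod 2). 0 ≠ 1 — the system is inconsistent.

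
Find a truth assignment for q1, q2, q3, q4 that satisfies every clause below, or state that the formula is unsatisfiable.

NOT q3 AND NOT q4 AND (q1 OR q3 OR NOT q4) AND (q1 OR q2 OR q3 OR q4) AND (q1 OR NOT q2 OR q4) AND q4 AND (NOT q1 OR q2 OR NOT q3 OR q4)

Case q4 = True:
  Clause (NOT q4) is falsified — contradiction.
Case q4 = False:
  Clause (q4) is falsified — contradiction.
Both cases fail, so the formula is unsatisfiable.

Unsatisfiable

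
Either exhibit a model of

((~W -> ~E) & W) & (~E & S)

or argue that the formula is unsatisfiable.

S=T, W=T, E=F

  (~W -> ~E) & W = True
    ~W -> ~E = True
      ~W = False
      ~E = True
  ~E & S = True
    ~E = True
Both conjuncts True, so the formula holds.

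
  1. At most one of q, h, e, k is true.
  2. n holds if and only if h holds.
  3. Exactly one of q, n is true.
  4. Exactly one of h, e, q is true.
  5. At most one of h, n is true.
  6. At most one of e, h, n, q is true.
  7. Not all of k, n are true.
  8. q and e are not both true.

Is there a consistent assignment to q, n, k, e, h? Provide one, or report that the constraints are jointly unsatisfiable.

q: True; n: False; k: False; e: False; h: False

  (1) {q, h, e, k}: 1 true — at most one ✓
  (2) n=F, h=F — same ✓
  (3) {q, n}: 1 true — exactly one ✓
  (4) {h, e, q}: 1 true — exactly one ✓
  (5) {h, n}: 0 true — at most one ✓
  (6) {e, h, n, q}: 1 true — at most one ✓
  (7) {k, n}: 0/2 true — not all ✓
  (8) q=T, e=F — not both ✓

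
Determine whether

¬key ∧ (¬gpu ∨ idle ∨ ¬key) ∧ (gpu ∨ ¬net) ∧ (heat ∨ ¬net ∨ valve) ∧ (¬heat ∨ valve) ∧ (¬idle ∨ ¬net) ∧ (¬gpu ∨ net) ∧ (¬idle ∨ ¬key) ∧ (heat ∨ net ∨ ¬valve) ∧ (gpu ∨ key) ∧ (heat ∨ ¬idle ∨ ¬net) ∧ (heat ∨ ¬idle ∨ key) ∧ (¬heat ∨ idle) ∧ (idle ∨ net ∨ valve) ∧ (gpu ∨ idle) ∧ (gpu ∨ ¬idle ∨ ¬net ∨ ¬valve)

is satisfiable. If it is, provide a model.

Unit clause (¬key) forces key = False.
In (gpu ∨ key) only gpu is left, so gpu = True.
In (¬gpu ∨ net) only net is left, so net = True.
In (¬idle ∨ ¬net) only ¬idle is left, so idle = False.
In (¬heat ∨ idle) only ¬heat is left, so heat = False.
In (heat ∨ ¬net ∨ valve) only valve is left, so valve = True.
All clauses satisfied.

net = True; key = False; heat = False; valve = True; idle = False; gpu = True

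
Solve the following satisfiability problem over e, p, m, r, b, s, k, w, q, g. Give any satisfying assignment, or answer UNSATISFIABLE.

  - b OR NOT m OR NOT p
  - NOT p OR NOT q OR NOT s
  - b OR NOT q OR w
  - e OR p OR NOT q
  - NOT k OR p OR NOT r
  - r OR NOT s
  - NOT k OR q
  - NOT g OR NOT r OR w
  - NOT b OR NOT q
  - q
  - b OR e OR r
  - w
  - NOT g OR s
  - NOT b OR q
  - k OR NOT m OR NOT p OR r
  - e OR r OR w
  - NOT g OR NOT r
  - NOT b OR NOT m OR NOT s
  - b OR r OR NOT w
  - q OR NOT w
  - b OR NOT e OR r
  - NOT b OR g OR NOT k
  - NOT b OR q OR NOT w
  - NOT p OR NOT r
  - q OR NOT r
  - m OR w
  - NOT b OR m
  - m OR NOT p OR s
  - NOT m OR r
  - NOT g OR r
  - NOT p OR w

e = True; p = False; m = True; r = True; b = False; s = True; k = False; w = True; q = True; g = False

Unit clause (q) forces q = True.
Unit clause (w) forces w = True.
In (NOT b OR NOT q) only NOT b is left, so b = False.
In (b OR r OR NOT w) only r is left, so r = True.
In (NOT p OR NOT r) only NOT p is left, so p = False.
In (e OR p OR NOT q) only e is left, so e = True.
In (NOT k OR p OR NOT r) only NOT k is left, so k = False.
In (NOT g OR NOT r) only NOT g is left, so g = False.
Set m = True.
Set s = True.
All clauses satisfied.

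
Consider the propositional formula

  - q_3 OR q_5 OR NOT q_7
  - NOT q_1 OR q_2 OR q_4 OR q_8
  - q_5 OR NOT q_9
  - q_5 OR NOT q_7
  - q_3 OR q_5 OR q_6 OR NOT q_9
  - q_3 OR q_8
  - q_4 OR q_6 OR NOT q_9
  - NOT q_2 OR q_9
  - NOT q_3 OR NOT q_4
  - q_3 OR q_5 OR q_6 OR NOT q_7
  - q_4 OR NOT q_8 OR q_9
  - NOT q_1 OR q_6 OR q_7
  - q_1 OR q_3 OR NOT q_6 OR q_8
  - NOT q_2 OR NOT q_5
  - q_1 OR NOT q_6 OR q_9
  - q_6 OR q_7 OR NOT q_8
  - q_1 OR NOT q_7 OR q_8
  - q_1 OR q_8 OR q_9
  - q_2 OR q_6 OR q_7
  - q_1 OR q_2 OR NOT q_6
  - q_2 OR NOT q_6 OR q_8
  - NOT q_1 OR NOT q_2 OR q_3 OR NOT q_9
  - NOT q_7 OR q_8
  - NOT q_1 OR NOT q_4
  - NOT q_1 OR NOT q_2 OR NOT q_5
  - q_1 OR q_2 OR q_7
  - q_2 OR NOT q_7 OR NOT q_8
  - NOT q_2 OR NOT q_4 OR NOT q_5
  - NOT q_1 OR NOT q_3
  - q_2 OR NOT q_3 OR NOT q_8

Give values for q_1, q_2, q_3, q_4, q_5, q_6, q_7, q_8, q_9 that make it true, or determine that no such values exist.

Set q_1 = True.
  then (NOT q_1 OR NOT q_4) forces q_4 = False.
  then (NOT q_1 OR NOT q_3) forces q_3 = False.
  then (q_3 OR q_8) forces q_8 = True.
  then (q_4 OR NOT q_8 OR q_9) forces q_9 = True.
  then (NOT q_1 OR NOT q_2 OR q_3 OR NOT q_9) forces q_2 = False.
  then (q_2 OR NOT q_7 OR NOT q_8) forces q_7 = False.
  then (q_5 OR NOT q_9) forces q_5 = True.
  then (q_4 OR q_6 OR NOT q_9) forces q_6 = True.
All clauses satisfied.

q_1 = True, q_2 = False, q_3 = False, q_4 = False, q_5 = True, q_6 = True, q_7 = False, q_8 = True, q_9 = True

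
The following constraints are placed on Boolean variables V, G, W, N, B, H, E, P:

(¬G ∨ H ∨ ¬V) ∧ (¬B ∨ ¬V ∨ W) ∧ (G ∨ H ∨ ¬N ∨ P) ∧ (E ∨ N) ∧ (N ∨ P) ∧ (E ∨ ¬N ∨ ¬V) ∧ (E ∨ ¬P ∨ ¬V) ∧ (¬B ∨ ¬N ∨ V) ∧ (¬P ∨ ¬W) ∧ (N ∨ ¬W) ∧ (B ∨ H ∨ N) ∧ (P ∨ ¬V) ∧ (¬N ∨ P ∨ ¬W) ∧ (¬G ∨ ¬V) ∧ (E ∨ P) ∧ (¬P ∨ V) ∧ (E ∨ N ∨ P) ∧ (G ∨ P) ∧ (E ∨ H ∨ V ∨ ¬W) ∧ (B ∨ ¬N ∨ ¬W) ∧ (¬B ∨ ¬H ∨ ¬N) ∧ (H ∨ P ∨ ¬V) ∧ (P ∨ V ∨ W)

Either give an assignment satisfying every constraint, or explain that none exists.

Try V = False:
  (¬P ∨ V) forces P = False.
  (N ∨ P) forces N = True.
  (¬B ∨ ¬N ∨ V) forces B = False.
  (¬N ∨ P ∨ ¬W) forces W = False.
  clause (P ∨ V ∨ W) is falsified — backtrack.
So V = True.
  then (P ∨ ¬V) forces P = True.
  then (¬G ∨ ¬V) forces G = False.
  then (E ∨ ¬P ∨ ¬V) forces E = True.
  then (¬P ∨ ¬W) forces W = False.
  then (¬B ∨ ¬V ∨ W) forces B = False.
Set N = True.
Set H = True.
All clauses satisfied.

V=T, G=F, W=F, N=T, B=F, H=T, E=T, P=T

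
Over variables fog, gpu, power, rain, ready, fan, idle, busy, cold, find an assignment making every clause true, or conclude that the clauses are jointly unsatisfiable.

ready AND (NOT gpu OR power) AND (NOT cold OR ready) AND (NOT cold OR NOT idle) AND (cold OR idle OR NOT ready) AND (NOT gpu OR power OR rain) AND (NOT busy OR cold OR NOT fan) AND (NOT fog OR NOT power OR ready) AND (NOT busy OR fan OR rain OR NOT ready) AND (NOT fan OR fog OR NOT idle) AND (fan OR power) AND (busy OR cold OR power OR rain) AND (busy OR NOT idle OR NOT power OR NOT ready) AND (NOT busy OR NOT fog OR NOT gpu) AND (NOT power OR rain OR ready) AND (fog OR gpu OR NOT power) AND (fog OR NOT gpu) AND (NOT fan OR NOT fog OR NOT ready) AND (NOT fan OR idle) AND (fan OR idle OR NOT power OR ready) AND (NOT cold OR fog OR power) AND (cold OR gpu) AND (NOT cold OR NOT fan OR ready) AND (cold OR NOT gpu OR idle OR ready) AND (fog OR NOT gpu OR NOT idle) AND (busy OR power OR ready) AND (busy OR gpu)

fog = True; gpu = True; power = True; rain = False; ready = True; fan = False; idle = False; busy = False; cold = True

Unit clause (ready) forces ready = True.
Try fog = False:
  (fog OR NOT gpu) forces gpu = False.
  (fog OR gpu OR NOT power) forces power = False.
  (fan OR power) forces fan = True.
  (NOT fan OR fog OR NOT idle) forces idle = False.
  clause (NOT fan OR idle) is falsified — backtrack.
So fog = True.
  then (NOT fan OR NOT fog OR NOT ready) forces fan = False.
  then (fan OR power) forces power = True.
Set gpu = True.
  then (NOT busy OR NOT fog OR NOT gpu) forces busy = False.
  then (busy OR NOT idle OR NOT power OR NOT ready) forces idle = False.
  then (cold OR idle OR NOT ready) forces cold = True.
Set rain = False.
All clauses satisfied.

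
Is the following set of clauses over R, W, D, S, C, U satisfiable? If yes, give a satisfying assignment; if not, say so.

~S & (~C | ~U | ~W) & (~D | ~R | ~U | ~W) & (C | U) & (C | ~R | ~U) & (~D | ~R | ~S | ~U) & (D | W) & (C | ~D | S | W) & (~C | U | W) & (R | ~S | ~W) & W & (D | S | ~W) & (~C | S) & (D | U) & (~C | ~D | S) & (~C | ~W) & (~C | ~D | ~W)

R=F, W=T, D=T, S=F, C=F, U=T

Unit clause (~S) forces S = False.
Unit clause (W) forces W = True.
In (D | S | ~W) only D is left, so D = True.
In (~C | S) only ~C is left, so C = False.
In (C | U) only U is left, so U = True.
In (C | ~R | ~U) only ~R is left, so R = False.
All clauses satisfied.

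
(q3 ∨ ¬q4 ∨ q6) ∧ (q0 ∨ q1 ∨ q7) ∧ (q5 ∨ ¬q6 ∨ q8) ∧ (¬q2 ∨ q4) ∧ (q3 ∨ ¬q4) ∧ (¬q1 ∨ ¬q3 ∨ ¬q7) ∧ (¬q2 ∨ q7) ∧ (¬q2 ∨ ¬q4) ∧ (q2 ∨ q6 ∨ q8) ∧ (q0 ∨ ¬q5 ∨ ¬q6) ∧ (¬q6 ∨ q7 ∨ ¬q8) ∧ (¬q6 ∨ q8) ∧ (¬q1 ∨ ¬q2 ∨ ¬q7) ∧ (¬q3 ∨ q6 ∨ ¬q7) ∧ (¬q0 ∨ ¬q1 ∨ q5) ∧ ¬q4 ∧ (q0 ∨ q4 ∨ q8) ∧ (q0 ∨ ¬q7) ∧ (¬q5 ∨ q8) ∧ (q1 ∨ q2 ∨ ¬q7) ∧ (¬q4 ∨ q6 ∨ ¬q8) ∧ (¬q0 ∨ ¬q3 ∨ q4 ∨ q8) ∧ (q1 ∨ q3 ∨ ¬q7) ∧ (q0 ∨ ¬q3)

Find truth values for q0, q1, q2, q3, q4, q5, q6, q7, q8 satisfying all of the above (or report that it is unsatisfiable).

Unit clause (¬q4) forces q4 = False.
In (¬q2 ∨ q4) only ¬q2 is left, so q2 = False.
Set q0 = False.
  then (q0 ∨ q4 ∨ q8) forces q8 = True.
  then (q0 ∨ ¬q7) forces q7 = False.
  then (q0 ∨ ¬q3) forces q3 = False.
  then (q0 ∨ q1 ∨ q7) forces q1 = True.
  then (¬q6 ∨ q7 ∨ ¬q8) forces q6 = False.
Set q5 = True.
All clauses satisfied.

q0 = False; q1 = True; q2 = False; q3 = False; q4 = False; q5 = True; q6 = False; q7 = False; q8 = True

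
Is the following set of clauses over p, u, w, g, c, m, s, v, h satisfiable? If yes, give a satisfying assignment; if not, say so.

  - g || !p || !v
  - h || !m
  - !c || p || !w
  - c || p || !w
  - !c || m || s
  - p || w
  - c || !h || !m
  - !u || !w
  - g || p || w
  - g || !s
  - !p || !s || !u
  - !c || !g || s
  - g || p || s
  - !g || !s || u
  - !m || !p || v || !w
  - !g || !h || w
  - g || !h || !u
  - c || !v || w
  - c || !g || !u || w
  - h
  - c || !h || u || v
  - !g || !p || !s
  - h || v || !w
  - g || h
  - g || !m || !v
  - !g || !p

Unit clause (h) forces h = True.
Set p = True.
  then (!g || !p) forces g = False.
  then (g || !p || !v) forces v = False.
  then (g || !s) forces s = False.
  then (g || !h || !u) forces u = False.
  then (c || !h || u || v) forces c = True.
  then (!c || m || s) forces m = True.
  then (!m || !p || v || !w) forces w = False.
All clauses satisfied.

p=T, u=F, w=F, g=F, c=T, m=T, s=F, v=F, h=T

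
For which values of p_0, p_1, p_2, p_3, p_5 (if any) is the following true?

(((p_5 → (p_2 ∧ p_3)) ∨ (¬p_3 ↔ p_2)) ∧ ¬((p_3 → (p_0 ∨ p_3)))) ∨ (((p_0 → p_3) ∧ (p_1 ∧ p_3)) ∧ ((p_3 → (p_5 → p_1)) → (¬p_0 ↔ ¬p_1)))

p_0=T, p_1=T, p_2=F, p_3=T, p_5=F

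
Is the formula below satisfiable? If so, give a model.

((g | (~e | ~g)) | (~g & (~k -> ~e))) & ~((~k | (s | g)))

s=F, k=T, g=F, e=T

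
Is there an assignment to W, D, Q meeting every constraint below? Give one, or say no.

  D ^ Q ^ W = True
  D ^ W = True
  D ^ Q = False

W=T, D=F, Q=F

D ^ Q ^ W = F ^ F ^ T = True ✓
D ^ W = F ^ T = True ✓
D ^ Q = F ^ F = False ✓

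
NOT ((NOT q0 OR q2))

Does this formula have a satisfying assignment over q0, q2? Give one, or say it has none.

q0 = True; q2 = False

  NOT ((NOT q0 OR q2)) = True
    NOT q0 OR q2 = False
      NOT q0 = False
The formula evaluates to True.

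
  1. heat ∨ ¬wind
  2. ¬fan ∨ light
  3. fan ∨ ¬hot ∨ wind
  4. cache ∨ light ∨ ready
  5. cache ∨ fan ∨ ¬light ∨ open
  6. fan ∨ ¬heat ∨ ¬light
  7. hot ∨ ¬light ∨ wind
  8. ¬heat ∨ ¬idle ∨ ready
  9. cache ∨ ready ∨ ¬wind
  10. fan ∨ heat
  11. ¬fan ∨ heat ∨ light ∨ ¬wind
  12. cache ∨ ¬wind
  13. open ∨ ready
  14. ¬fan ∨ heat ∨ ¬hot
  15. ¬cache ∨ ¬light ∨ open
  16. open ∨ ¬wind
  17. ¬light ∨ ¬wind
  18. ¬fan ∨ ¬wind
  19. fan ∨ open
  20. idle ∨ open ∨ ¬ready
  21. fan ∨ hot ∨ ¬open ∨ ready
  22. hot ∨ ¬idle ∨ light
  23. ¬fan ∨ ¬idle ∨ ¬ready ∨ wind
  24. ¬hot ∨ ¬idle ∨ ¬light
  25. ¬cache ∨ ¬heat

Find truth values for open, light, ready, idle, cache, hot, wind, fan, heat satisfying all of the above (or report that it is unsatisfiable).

open: True, light: False, ready: True, idle: False, cache: False, hot: False, wind: False, fan: False, heat: True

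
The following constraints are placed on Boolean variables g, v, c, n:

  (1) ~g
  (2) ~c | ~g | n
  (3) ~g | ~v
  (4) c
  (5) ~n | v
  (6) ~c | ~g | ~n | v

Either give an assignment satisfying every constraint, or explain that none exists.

Unit clause (~g) forces g = False.
Unit clause (c) forces c = True.
Set v = False.
  then (~n | v) forces n = False.
Check each clause:
  (~g): ~g holds.
  (~c | ~g | n): ~g holds.
  (~g | ~v): ~g holds.
  (c): c holds.
  (~n | v): ~n holds.
  (~c | ~g | ~n | v): ~g holds.
All clauses satisfied.

g = False; v = False; c = True; n = False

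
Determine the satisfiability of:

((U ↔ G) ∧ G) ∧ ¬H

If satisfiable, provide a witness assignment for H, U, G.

H: False, U: True, G: True

  (U ↔ G) ∧ G = True
    U ↔ G = True
  ¬H = True
Both conjuncts True, so the formula holds.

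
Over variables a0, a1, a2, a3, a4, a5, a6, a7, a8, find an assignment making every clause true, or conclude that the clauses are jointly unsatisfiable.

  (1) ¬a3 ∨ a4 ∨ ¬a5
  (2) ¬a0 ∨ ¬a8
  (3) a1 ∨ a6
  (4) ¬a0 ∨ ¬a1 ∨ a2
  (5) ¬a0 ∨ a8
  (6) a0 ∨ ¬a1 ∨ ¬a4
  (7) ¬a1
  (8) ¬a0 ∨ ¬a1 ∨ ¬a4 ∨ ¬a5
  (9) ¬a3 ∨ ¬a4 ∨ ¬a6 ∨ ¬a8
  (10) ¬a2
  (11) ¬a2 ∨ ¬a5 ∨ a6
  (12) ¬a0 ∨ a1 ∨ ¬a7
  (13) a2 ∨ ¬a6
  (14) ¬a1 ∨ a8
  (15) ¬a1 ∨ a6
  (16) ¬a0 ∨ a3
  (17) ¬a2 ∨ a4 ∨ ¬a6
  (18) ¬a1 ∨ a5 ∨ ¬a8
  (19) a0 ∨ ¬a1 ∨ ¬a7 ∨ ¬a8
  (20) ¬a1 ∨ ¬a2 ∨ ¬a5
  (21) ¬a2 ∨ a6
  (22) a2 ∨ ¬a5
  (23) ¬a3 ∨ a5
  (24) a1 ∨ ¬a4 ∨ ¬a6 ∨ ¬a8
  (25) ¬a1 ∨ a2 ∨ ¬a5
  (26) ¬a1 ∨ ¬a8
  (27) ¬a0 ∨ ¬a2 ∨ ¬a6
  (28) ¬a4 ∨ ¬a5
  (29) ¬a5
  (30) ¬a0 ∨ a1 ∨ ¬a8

Case a1 = True:
  Clause (¬a1) is falsified — contradiction.
Case a1 = False:
  (a1 ∨ a6) forces a6 = True.
  (¬a2) forces a2 = False.
  Clause (a2 ∨ ¬a6) is falsified — contradiction.
Both cases fail, so the formula is unsatisfiable.

No satisfying assignment exists.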